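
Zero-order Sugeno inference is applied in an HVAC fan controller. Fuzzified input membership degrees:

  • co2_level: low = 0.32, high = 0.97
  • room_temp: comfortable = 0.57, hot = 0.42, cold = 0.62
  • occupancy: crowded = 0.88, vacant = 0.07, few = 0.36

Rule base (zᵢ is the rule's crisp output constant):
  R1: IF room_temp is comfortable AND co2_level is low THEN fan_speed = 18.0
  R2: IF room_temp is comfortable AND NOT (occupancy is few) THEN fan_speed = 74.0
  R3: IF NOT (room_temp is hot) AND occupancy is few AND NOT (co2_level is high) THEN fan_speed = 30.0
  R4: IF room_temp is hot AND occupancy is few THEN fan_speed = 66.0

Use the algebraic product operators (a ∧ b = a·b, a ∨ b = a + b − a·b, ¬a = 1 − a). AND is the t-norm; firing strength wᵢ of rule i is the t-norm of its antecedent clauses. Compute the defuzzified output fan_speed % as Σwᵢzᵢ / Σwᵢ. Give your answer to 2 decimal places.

R1 (z=18.0): comfortable=0.57, low=0.32; AND[a·b] → w = 0.1824
R2 (z=74.0): comfortable=0.57, ¬few=1−0.36=0.64; AND[a·b] → w = 0.3648
R3 (z=30.0): ¬hot=1−0.42=0.58, few=0.36, ¬high=1−0.97=0.03; AND[a·b] → w = 0.0063
R4 (z=66.0): hot=0.42, few=0.36; AND[a·b] → w = 0.1512
Weighted average = (0.1824·18.0 + 0.3648·74.0 + 0.0063·30.0 + 0.1512·66.0) / (0.1824 + 0.3648 + 0.0063 + 0.1512)
  = 40.4455 / 0.7047 = 57.40

57.40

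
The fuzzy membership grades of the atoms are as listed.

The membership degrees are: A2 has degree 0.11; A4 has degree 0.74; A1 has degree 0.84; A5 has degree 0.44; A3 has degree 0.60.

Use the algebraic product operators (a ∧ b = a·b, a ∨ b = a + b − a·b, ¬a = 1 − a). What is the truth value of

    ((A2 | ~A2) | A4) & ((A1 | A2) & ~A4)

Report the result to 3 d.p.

~A2 = 1 − 0.1100 = 0.8900
A2 | ~A2 = a + b − a·b on (0.1100, 0.8900) = 0.9021
(A2 | ~A2) | A4 = a + b − a·b on (0.9021, 0.7400) = 0.9745
A1 | A2 = a + b − a·b on (0.8400, 0.1100) = 0.8576
~A4 = 1 − 0.7400 = 0.2600
(A1 | A2) & ~A4 = a·b on (0.8576, 0.2600) = 0.2230
((A2 | ~A2) | A4) & ((A1 | A2) & ~A4) = a·b on (0.9745, 0.2230) = 0.2173

0.217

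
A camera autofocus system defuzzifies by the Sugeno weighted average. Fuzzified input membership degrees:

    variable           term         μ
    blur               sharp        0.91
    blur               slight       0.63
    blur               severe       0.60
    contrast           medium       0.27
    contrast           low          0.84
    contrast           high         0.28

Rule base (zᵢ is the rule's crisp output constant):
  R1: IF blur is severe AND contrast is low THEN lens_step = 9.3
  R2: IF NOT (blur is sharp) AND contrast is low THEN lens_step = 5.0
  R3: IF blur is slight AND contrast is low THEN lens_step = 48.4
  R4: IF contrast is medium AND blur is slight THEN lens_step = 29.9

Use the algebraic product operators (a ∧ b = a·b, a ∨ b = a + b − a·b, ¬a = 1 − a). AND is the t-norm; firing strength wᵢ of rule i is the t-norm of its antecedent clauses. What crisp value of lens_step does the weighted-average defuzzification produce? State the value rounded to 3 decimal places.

27.965

R1 (z=9.3): severe=0.60, low=0.84; AND[a·b] → w = 0.5040
R2 (z=5.0): ¬sharp=1−0.91=0.09, low=0.84; AND[a·b] → w = 0.0756
R3 (z=48.4): slight=0.63, low=0.84; AND[a·b] → w = 0.5292
R4 (z=29.9): medium=0.27, slight=0.63; AND[a·b] → w = 0.1701
Weighted average = (0.5040·9.3 + 0.0756·5.0 + 0.5292·48.4 + 0.1701·29.9) / (0.5040 + 0.0756 + 0.5292 + 0.1701)
  = 35.7645 / 1.2789 = 27.965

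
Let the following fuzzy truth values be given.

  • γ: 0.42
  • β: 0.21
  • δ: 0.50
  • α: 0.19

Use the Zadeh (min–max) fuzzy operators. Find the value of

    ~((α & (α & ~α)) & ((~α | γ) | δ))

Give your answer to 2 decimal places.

0.81

~α = 1 − 0.19 = 0.81
α & ~α = min(a, b) on (0.19, 0.81) = 0.19
α & (α & ~α) = min(a, b) on (0.19, 0.19) = 0.19
~α = 1 − 0.19 = 0.81
~α | γ = max(a, b) on (0.81, 0.42) = 0.81
(~α | γ) | δ = max(a, b) on (0.81, 0.50) = 0.81
(α & (α & ~α)) & ((~α | γ) | δ) = min(a, b) on (0.19, 0.81) = 0.19
~((α & (α & ~α)) & ((~α | γ) | δ)) = 1 − 0.19 = 0.81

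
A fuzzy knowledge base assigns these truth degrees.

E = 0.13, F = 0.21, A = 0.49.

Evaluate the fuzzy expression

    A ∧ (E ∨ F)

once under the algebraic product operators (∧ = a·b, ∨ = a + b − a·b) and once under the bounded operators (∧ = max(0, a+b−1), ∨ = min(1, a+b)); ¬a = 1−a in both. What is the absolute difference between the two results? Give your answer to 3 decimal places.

Under algebraic product:
  E ∨ F = a + b − a·b on (0.1300, 0.2100) = 0.3127
  A ∧ (E ∨ F) = a·b on (0.4900, 0.3127) = 0.1532
  → value = 0.1532
Under bounded:
  E ∨ F = min(1, a+b) on (0.13, 0.21) = 0.34
  A ∧ (E ∨ F) = max(0, a+b−1) on (0.49, 0.34) = 0.00
  → value = 0.0000
|0.1532 − 0.0000| = 0.153

0.153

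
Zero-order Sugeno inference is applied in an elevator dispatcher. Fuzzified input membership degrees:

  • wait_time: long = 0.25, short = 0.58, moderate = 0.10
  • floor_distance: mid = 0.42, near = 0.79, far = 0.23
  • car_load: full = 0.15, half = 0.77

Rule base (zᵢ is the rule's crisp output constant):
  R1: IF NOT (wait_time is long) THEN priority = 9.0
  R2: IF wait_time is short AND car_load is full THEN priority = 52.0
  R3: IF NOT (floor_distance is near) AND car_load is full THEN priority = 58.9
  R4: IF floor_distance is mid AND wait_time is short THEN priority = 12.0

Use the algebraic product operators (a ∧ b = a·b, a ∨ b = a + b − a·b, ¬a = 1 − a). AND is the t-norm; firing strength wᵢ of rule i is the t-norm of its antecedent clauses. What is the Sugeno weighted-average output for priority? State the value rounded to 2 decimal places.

14.43

R1 (z=9.0): ¬long=1−0.25=0.75 → w = 0.7500
R2 (z=52.0): short=0.58, full=0.15; AND[a·b] → w = 0.0870
R3 (z=58.9): ¬near=1−0.79=0.21, full=0.15; AND[a·b] → w = 0.0315
R4 (z=12.0): mid=0.42, short=0.58; AND[a·b] → w = 0.2436
Weighted average = (0.7500·9.0 + 0.0870·52.0 + 0.0315·58.9 + 0.2436·12.0) / (0.7500 + 0.0870 + 0.0315 + 0.2436)
  = 16.0526 / 1.1121 = 14.43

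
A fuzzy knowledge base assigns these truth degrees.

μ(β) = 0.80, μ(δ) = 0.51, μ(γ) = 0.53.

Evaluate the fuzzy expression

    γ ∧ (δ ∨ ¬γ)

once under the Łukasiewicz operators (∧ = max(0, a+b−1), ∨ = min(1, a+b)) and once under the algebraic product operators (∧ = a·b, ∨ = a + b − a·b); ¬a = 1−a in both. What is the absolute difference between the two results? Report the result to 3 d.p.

0.118

Under Łukasiewicz:
  ¬γ = 1 − 0.53 = 0.47
  δ ∨ ¬γ = min(1, a+b) on (0.51, 0.47) = 0.98
  γ ∧ (δ ∨ ¬γ) = max(0, a+b−1) on (0.53, 0.98) = 0.51
  → value = 0.5100
Under algebraic product:
  ¬γ = 1 − 0.5300 = 0.4700
  δ ∨ ¬γ = a + b − a·b on (0.5100, 0.4700) = 0.7403
  γ ∧ (δ ∨ ¬γ) = a·b on (0.5300, 0.7403) = 0.3924
  → value = 0.3924
|0.5100 − 0.3924| = 0.118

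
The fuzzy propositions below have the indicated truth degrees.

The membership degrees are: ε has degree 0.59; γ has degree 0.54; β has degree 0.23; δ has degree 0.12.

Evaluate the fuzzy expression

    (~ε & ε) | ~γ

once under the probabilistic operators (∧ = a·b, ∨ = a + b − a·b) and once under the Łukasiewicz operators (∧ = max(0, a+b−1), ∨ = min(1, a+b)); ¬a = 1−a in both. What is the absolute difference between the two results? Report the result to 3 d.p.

0.131

Under probabilistic:
  ~ε = 1 − 0.5900 = 0.4100
  ~ε & ε = a·b on (0.4100, 0.5900) = 0.2419
  ~γ = 1 − 0.5400 = 0.4600
  (~ε & ε) | ~γ = a + b − a·b on (0.2419, 0.4600) = 0.5906
  → value = 0.5906
Under Łukasiewicz:
  ~ε = 1 − 0.59 = 0.41
  ~ε & ε = max(0, a+b−1) on (0.41, 0.59) = 0.00
  ~γ = 1 − 0.54 = 0.46
  (~ε & ε) | ~γ = min(1, a+b) on (0.00, 0.46) = 0.46
  → value = 0.4600
|0.5906 − 0.4600| = 0.131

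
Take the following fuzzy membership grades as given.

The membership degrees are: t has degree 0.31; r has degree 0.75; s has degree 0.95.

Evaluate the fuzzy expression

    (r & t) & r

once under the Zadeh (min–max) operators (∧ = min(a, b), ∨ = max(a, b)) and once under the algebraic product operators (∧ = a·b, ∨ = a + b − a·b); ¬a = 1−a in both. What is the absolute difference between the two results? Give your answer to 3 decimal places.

0.136

Under Zadeh (min–max):
  r & t = min(a, b) on (0.75, 0.31) = 0.31
  (r & t) & r = min(a, b) on (0.31, 0.75) = 0.31
  → value = 0.3100
Under algebraic product:
  r & t = a·b on (0.7500, 0.3100) = 0.2325
  (r & t) & r = a·b on (0.2325, 0.7500) = 0.1744
  → value = 0.1744
|0.3100 − 0.1744| = 0.136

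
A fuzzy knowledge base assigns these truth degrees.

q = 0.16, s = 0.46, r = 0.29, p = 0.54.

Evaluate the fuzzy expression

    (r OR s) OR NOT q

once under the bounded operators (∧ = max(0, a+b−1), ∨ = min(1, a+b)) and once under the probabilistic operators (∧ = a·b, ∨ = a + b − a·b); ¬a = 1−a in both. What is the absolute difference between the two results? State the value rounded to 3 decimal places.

0.061

Under bounded:
  r OR s = min(1, a+b) on (0.29, 0.46) = 0.75
  NOT q = 1 − 0.16 = 0.84
  (r OR s) OR NOT q = min(1, a+b) on (0.75, 0.84) = 1.00
  → value = 1.0000
Under probabilistic:
  r OR s = a + b − a·b on (0.2900, 0.4600) = 0.6166
  NOT q = 1 − 0.1600 = 0.8400
  (r OR s) OR NOT q = a + b − a·b on (0.6166, 0.8400) = 0.9387
  → value = 0.9387
|1.0000 − 0.9387| = 0.061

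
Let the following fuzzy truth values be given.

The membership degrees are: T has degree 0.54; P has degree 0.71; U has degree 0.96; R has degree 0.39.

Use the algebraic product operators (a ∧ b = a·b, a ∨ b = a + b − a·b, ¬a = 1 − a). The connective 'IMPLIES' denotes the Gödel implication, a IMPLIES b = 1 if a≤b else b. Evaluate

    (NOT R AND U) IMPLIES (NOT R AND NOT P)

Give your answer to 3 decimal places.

0.177

NOT R = 1 − 0.3900 = 0.6100
NOT R AND U = a·b on (0.6100, 0.9600) = 0.5856
NOT R = 1 − 0.3900 = 0.6100
NOT P = 1 − 0.7100 = 0.2900
NOT R AND NOT P = a·b on (0.6100, 0.2900) = 0.1769
(NOT R AND U) IMPLIES (NOT R AND NOT P)  [Gödel: 1 if a≤b else b] with a=0.5856, b=0.1769 → 0.1769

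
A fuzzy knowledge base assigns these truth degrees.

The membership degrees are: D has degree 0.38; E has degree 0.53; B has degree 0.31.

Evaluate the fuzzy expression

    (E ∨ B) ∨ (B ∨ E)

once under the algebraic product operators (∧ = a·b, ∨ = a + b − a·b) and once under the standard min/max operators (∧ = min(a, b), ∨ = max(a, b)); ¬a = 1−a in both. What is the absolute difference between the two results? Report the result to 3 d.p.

0.365

Under algebraic product:
  E ∨ B = a + b − a·b on (0.5300, 0.3100) = 0.6757
  B ∨ E = a + b − a·b on (0.3100, 0.5300) = 0.6757
  (E ∨ B) ∨ (B ∨ E) = a + b − a·b on (0.6757, 0.6757) = 0.8948
  → value = 0.8948
Under standard min/max:
  E ∨ B = max(a, b) on (0.53, 0.31) = 0.53
  B ∨ E = max(a, b) on (0.31, 0.53) = 0.53
  (E ∨ B) ∨ (B ∨ E) = max(a, b) on (0.53, 0.53) = 0.53
  → value = 0.5300
|0.8948 − 0.5300| = 0.365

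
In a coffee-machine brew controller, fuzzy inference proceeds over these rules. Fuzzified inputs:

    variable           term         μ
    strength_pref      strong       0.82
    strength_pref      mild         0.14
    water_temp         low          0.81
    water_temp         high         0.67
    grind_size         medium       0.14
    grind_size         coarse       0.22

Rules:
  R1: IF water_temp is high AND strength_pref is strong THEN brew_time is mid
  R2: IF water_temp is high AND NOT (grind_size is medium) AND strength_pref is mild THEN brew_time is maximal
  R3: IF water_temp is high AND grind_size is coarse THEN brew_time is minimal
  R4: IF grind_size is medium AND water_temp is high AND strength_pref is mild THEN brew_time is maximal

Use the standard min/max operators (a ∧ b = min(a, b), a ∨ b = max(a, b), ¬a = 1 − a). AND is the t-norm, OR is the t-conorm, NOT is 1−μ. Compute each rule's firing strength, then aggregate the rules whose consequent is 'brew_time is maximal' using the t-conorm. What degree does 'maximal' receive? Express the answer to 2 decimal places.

R1: high=0.67, strong=0.82; AND[min(a, b)] → w = 0.67
R2: high=0.67, ¬medium=1−0.14=0.86, mild=0.14; AND[min(a, b)] → w = 0.14
R3: high=0.67, coarse=0.22; AND[min(a, b)] → w = 0.22
R4: medium=0.14, high=0.67, mild=0.14; AND[min(a, b)] → w = 0.14
Rules with consequent 'maximal': {R2, R4} → strengths 0.14, 0.14
Aggregate via t-conorm [max(a, b)]: 0.14

0.14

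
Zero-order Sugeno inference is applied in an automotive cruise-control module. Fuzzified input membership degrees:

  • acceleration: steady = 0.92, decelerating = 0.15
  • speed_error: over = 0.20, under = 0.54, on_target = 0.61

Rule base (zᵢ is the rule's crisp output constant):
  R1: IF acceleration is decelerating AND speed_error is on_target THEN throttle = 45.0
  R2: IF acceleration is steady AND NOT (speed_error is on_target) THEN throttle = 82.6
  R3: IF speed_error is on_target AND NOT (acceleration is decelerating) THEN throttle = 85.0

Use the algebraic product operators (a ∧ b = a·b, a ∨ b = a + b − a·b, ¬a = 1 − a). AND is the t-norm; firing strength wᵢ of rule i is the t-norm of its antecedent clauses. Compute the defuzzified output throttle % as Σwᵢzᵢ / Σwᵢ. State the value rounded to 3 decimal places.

80.333

R1 (z=45.0): decelerating=0.15, on_target=0.61; AND[a·b] → w = 0.0915
R2 (z=82.6): steady=0.92, ¬on_target=1−0.61=0.39; AND[a·b] → w = 0.3588
R3 (z=85.0): on_target=0.61, ¬decelerating=1−0.15=0.85; AND[a·b] → w = 0.5185
Weighted average = (0.0915·45.0 + 0.3588·82.6 + 0.5185·85.0) / (0.0915 + 0.3588 + 0.5185)
  = 77.8269 / 0.9688 = 80.333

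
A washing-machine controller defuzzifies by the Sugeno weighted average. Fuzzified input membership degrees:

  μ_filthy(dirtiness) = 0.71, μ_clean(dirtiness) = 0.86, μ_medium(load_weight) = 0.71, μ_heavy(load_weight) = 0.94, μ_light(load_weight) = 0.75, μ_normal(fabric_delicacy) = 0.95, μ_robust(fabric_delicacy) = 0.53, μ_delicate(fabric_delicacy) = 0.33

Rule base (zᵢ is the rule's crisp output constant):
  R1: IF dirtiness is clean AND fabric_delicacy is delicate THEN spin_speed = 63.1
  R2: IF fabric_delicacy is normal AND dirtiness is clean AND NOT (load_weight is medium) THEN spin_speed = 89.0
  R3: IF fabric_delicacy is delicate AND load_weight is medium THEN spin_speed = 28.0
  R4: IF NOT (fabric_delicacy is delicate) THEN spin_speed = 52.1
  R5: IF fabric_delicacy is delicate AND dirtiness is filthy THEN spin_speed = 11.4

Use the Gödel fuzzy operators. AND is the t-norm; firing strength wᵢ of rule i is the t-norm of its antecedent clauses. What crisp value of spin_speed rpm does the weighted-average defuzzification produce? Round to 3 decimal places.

R1 (z=63.1): clean=0.86, delicate=0.33; AND[min(a, b)] → w = 0.33
R2 (z=89.0): normal=0.95, clean=0.86, ¬medium=1−0.71=0.29; AND[min(a, b)] → w = 0.29
R3 (z=28.0): delicate=0.33, medium=0.71; AND[min(a, b)] → w = 0.33
R4 (z=52.1): ¬delicate=1−0.33=0.67 → w = 0.67
R5 (z=11.4): delicate=0.33, filthy=0.71; AND[min(a, b)] → w = 0.33
Weighted average = (0.33·63.1 + 0.29·89.0 + 0.33·28.0 + 0.67·52.1 + 0.33·11.4) / (0.33 + 0.29 + 0.33 + 0.67 + 0.33)
  = 94.5420 / 1.9500 = 48.483

48.483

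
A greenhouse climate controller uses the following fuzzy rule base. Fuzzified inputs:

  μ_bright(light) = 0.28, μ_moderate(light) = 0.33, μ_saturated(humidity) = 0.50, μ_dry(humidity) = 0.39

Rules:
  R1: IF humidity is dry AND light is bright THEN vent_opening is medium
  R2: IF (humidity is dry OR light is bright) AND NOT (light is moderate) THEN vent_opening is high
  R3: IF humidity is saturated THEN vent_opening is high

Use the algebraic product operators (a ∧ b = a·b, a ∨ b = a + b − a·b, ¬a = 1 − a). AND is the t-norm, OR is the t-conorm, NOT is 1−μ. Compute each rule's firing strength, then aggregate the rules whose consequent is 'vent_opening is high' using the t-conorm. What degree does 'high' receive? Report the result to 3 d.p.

0.688

R1: dry=0.39, bright=0.28; AND[a·b] → w = 0.1092
R2: (dry=0.39 OR bright=0.28) = 0.5608; AND[a·b] with ¬moderate=1−0.33=0.67 → w = 0.3757
R3: saturated=0.50 → w = 0.5000
Rules with consequent 'high': {R2, R3} → strengths 0.3757, 0.5000
Aggregate via t-conorm [a + b − a·b]: 0.6879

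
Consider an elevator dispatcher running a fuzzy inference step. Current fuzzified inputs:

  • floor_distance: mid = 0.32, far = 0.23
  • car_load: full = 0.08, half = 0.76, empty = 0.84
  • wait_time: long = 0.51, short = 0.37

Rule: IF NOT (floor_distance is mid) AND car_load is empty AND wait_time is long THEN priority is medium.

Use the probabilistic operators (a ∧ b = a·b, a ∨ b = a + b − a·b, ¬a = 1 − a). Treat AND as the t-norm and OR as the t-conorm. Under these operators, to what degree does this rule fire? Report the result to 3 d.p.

firing strength: ¬mid=1−0.32=0.68, empty=0.84, long=0.51; AND[a·b] → w = 0.2913

0.291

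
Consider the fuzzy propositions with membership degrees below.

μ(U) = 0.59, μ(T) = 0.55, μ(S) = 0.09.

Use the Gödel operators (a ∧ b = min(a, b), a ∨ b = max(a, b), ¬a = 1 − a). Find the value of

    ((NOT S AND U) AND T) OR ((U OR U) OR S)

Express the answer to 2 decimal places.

0.59

NOT S = 1 − 0.09 = 0.91
NOT S AND U = min(a, b) on (0.91, 0.59) = 0.59
(NOT S AND U) AND T = min(a, b) on (0.59, 0.55) = 0.55
U OR U = max(a, b) on (0.59, 0.59) = 0.59
(U OR U) OR S = max(a, b) on (0.59, 0.09) = 0.59
((NOT S AND U) AND T) OR ((U OR U) OR S) = max(a, b) on (0.55, 0.59) = 0.59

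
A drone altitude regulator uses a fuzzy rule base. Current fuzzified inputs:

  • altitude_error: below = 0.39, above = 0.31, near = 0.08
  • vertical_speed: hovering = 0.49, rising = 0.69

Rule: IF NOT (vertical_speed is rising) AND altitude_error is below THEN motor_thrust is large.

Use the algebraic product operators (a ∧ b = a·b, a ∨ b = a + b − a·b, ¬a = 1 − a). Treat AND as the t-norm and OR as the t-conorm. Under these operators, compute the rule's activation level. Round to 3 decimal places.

0.121

firing strength: ¬rising=1−0.69=0.31, below=0.39; AND[a·b] → w = 0.1209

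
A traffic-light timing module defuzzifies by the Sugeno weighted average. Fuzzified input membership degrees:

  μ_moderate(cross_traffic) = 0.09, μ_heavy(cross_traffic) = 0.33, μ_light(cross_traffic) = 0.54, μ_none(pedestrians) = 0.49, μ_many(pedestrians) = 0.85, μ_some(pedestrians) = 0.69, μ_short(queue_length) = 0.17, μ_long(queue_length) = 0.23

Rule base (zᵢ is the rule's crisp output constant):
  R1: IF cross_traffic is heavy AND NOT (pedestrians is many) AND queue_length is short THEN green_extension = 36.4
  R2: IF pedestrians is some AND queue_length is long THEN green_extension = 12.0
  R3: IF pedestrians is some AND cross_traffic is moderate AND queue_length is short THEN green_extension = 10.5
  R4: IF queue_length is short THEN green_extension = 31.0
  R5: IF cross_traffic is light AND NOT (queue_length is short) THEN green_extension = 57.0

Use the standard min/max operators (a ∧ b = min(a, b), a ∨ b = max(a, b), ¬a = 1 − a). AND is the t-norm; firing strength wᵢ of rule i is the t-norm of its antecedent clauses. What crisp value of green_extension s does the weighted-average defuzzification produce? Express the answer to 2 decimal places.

38.32

R1 (z=36.4): heavy=0.33, ¬many=1−0.85=0.15, short=0.17; AND[min(a, b)] → w = 0.15
R2 (z=12.0): some=0.69, long=0.23; AND[min(a, b)] → w = 0.23
R3 (z=10.5): some=0.69, moderate=0.09, short=0.17; AND[min(a, b)] → w = 0.09
R4 (z=31.0): short=0.17 → w = 0.17
R5 (z=57.0): light=0.54, ¬short=1−0.17=0.83; AND[min(a, b)] → w = 0.54
Weighted average = (0.15·36.4 + 0.23·12.0 + 0.09·10.5 + 0.17·31.0 + 0.54·57.0) / (0.15 + 0.23 + 0.09 + 0.17 + 0.54)
  = 45.2150 / 1.1800 = 38.32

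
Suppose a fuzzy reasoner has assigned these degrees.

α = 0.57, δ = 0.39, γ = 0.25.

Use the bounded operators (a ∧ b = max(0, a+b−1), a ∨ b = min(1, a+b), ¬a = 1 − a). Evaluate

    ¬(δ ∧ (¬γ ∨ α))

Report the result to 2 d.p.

0.61

¬γ = 1 − 0.25 = 0.75
¬γ ∨ α = min(1, a+b) on (0.75, 0.57) = 1.00
δ ∧ (¬γ ∨ α) = max(0, a+b−1) on (0.39, 1.00) = 0.39
¬(δ ∧ (¬γ ∨ α)) = 1 − 0.39 = 0.61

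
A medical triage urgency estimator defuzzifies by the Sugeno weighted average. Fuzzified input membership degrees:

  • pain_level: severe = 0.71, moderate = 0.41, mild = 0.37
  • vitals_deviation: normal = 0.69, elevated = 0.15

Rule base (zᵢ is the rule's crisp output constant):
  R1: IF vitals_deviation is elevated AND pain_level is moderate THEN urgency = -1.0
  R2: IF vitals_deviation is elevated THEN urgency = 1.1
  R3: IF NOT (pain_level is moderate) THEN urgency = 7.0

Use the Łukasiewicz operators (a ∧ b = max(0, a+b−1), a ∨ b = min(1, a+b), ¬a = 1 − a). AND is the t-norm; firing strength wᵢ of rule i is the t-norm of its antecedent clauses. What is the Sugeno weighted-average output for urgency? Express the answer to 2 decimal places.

5.80

R1 (z=-1.0): elevated=0.15, moderate=0.41; AND[max(0, a+b−1)] → w = 0.00
R2 (z=1.1): elevated=0.15 → w = 0.15
R3 (z=7.0): ¬moderate=1−0.41=0.59 → w = 0.59
Weighted average = (0.00·-1.0 + 0.15·1.1 + 0.59·7.0) / (0.00 + 0.15 + 0.59)
  = 4.2950 / 0.7400 = 5.80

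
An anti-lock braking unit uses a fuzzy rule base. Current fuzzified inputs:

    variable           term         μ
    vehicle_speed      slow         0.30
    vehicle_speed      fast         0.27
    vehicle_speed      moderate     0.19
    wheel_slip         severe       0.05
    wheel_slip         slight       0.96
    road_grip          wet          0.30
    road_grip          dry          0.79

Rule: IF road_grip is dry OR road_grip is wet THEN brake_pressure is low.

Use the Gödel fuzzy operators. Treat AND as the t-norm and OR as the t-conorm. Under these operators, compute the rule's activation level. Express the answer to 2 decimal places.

0.79

firing strength: dry=0.79, wet=0.30; OR[max(a, b)] → w = 0.79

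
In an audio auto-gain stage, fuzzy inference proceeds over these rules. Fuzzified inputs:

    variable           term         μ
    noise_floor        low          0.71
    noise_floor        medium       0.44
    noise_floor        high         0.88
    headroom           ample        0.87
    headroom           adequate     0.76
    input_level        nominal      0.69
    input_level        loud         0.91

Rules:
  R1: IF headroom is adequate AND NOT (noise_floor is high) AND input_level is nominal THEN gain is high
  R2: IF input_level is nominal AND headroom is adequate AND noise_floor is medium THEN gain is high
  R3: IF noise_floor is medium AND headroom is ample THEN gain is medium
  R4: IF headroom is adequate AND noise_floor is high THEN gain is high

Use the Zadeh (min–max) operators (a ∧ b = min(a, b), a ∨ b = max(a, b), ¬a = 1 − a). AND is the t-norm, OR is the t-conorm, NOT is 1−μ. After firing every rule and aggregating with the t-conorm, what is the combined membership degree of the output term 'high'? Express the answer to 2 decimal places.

R1: adequate=0.76, ¬high=1−0.88=0.12, nominal=0.69; AND[min(a, b)] → w = 0.12
R2: nominal=0.69, adequate=0.76, medium=0.44; AND[min(a, b)] → w = 0.44
R3: medium=0.44, ample=0.87; AND[min(a, b)] → w = 0.44
R4: adequate=0.76, high=0.88; AND[min(a, b)] → w = 0.76
Rules with consequent 'high': {R1, R2, R4} → strengths 0.12, 0.44, 0.76
Aggregate via t-conorm [max(a, b)]: 0.76

0.76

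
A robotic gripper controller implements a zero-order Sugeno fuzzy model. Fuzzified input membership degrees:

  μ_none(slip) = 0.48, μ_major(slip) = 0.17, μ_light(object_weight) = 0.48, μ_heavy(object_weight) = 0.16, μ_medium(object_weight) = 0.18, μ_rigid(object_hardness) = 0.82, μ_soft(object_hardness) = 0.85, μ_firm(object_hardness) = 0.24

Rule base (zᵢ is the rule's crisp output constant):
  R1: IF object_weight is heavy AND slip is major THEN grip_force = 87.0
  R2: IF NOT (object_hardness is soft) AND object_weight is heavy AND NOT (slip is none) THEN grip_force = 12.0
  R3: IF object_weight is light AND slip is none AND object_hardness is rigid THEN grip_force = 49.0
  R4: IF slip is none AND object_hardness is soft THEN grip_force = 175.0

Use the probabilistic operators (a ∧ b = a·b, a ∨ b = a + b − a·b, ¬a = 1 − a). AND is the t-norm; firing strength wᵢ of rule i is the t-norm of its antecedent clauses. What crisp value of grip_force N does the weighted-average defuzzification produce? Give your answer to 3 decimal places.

R1 (z=87.0): heavy=0.16, major=0.17; AND[a·b] → w = 0.0272
R2 (z=12.0): ¬soft=1−0.85=0.15, heavy=0.16, ¬none=1−0.48=0.52; AND[a·b] → w = 0.0125
R3 (z=49.0): light=0.48, none=0.48, rigid=0.82; AND[a·b] → w = 0.1889
R4 (z=175.0): none=0.48, soft=0.85; AND[a·b] → w = 0.4080
Weighted average = (0.0272·87.0 + 0.0125·12.0 + 0.1889·49.0 + 0.4080·175.0) / (0.0272 + 0.0125 + 0.1889 + 0.4080)
  = 83.1736 / 0.6366 = 130.651

130.651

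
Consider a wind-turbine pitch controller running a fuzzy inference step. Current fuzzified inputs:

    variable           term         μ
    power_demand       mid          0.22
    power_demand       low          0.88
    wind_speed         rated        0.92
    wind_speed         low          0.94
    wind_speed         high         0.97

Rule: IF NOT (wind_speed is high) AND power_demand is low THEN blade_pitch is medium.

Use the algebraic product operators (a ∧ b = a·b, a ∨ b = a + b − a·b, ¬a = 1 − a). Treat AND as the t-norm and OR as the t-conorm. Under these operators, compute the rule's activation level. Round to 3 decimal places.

firing strength: ¬high=1−0.97=0.03, low=0.88; AND[a·b] → w = 0.0264

0.026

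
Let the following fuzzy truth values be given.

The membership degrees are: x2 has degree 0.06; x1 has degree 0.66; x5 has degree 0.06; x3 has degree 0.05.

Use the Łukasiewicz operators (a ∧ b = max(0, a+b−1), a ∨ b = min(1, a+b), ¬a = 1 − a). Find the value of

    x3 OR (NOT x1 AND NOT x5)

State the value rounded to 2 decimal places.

0.33

NOT x1 = 1 − 0.66 = 0.34
NOT x5 = 1 − 0.06 = 0.94
NOT x1 AND NOT x5 = max(0, a+b−1) on (0.34, 0.94) = 0.28
x3 OR (NOT x1 AND NOT x5) = min(1, a+b) on (0.05, 0.28) = 0.33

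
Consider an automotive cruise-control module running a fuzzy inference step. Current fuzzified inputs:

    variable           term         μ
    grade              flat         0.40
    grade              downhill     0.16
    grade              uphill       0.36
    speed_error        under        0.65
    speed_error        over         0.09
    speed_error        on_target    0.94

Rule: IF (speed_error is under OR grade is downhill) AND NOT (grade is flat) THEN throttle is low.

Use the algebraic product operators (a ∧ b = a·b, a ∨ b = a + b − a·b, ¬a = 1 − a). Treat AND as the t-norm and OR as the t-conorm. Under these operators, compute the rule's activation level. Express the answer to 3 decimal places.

firing strength: (under=0.65 OR downhill=0.16) = 0.7060; AND[a·b] with ¬flat=1−0.40=0.60 → w = 0.4236

0.424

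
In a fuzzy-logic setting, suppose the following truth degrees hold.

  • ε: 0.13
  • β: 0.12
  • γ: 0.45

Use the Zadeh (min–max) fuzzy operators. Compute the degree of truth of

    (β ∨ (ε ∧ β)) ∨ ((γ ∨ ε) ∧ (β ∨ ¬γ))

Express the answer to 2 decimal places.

ε ∧ β = min(a, b) on (0.13, 0.12) = 0.12
β ∨ (ε ∧ β) = max(a, b) on (0.12, 0.12) = 0.12
γ ∨ ε = max(a, b) on (0.45, 0.13) = 0.45
¬γ = 1 − 0.45 = 0.55
β ∨ ¬γ = max(a, b) on (0.12, 0.55) = 0.55
(γ ∨ ε) ∧ (β ∨ ¬γ) = min(a, b) on (0.45, 0.55) = 0.45
(β ∨ (ε ∧ β)) ∨ ((γ ∨ ε) ∧ (β ∨ ¬γ)) = max(a, b) on (0.12, 0.45) = 0.45

0.45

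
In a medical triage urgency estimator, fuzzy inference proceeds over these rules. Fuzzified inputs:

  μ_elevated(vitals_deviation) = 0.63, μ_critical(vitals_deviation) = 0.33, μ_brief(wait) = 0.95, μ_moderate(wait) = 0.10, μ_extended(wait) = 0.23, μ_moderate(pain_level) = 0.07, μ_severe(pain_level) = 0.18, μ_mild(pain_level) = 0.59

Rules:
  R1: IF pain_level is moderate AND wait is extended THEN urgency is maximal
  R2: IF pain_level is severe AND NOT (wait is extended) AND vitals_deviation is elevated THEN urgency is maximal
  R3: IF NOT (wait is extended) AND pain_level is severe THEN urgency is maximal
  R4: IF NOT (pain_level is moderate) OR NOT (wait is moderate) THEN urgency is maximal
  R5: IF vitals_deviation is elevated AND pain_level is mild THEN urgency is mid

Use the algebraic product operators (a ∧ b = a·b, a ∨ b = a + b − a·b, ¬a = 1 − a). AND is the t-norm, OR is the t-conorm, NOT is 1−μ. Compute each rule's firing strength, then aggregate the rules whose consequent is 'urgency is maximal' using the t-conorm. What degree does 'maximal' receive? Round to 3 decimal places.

R1: moderate=0.07, extended=0.23; AND[a·b] → w = 0.0161
R2: severe=0.18, ¬extended=1−0.23=0.77, elevated=0.63; AND[a·b] → w = 0.0873
R3: ¬extended=1−0.23=0.77, severe=0.18; AND[a·b] → w = 0.1386
R4: ¬moderate=1−0.07=0.93, ¬moderate=1−0.10=0.90; OR[a + b − a·b] → w = 0.9930
R5: elevated=0.63, mild=0.59; AND[a·b] → w = 0.3717
Rules with consequent 'maximal': {R1, R2, R3, R4} → strengths 0.0161, 0.0873, 0.1386, 0.9930
Aggregate via t-conorm [a + b − a·b]: 0.9946

0.995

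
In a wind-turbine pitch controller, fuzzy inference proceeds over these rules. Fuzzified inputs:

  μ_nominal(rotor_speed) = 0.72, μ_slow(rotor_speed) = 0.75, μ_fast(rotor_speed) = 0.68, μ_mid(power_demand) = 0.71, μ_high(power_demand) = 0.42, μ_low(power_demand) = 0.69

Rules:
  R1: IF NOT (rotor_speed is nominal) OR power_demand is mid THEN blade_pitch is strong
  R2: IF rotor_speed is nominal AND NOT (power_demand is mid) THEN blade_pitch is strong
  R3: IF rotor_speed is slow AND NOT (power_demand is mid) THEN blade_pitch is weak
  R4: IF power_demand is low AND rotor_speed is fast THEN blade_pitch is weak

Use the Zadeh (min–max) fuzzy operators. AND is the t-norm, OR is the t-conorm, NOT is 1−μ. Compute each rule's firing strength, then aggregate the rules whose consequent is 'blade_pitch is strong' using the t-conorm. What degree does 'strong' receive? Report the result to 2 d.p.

0.71

R1: ¬nominal=1−0.72=0.28, mid=0.71; OR[max(a, b)] → w = 0.71
R2: nominal=0.72, ¬mid=1−0.71=0.29; AND[min(a, b)] → w = 0.29
R3: slow=0.75, ¬mid=1−0.71=0.29; AND[min(a, b)] → w = 0.29
R4: low=0.69, fast=0.68; AND[min(a, b)] → w = 0.68
Rules with consequent 'strong': {R1, R2} → strengths 0.71, 0.29
Aggregate via t-conorm [max(a, b)]: 0.71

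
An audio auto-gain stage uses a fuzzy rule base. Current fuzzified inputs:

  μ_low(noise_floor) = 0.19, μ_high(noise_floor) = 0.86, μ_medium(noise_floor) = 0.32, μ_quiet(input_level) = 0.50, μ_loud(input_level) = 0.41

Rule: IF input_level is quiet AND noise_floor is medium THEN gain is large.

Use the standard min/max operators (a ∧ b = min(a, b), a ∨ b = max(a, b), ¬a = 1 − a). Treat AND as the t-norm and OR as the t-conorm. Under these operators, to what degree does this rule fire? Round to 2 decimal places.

0.32

firing strength: quiet=0.50, medium=0.32; AND[min(a, b)] → w = 0.32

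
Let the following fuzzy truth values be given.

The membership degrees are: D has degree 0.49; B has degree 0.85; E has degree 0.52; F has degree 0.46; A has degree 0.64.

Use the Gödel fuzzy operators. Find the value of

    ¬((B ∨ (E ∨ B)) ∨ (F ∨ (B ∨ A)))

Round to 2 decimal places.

0.15

E ∨ B = max(a, b) on (0.52, 0.85) = 0.85
B ∨ (E ∨ B) = max(a, b) on (0.85, 0.85) = 0.85
B ∨ A = max(a, b) on (0.85, 0.64) = 0.85
F ∨ (B ∨ A) = max(a, b) on (0.46, 0.85) = 0.85
(B ∨ (E ∨ B)) ∨ (F ∨ (B ∨ A)) = max(a, b) on (0.85, 0.85) = 0.85
¬((B ∨ (E ∨ B)) ∨ (F ∨ (B ∨ A))) = 1 − 0.85 = 0.15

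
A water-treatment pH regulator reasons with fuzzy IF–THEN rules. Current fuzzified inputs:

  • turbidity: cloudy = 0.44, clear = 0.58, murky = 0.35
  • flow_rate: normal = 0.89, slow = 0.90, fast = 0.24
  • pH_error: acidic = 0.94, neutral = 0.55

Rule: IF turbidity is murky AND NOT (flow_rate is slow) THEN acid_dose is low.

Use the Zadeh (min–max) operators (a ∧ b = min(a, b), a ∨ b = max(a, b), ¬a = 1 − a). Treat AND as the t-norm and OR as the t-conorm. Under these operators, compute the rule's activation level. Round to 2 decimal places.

firing strength: murky=0.35, ¬slow=1−0.90=0.10; AND[min(a, b)] → w = 0.10

0.10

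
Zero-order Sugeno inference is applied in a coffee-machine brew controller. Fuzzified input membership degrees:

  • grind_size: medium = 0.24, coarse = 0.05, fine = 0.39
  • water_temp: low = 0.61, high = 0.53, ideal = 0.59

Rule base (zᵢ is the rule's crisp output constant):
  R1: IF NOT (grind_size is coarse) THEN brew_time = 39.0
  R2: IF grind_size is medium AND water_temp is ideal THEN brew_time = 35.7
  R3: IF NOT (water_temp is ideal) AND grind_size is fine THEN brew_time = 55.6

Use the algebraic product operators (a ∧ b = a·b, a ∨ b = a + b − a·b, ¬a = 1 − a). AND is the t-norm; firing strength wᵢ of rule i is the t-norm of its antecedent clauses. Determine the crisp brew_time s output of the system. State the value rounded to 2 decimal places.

40.75

R1 (z=39.0): ¬coarse=1−0.05=0.95 → w = 0.9500
R2 (z=35.7): medium=0.24, ideal=0.59; AND[a·b] → w = 0.1416
R3 (z=55.6): ¬ideal=1−0.59=0.41, fine=0.39; AND[a·b] → w = 0.1599
Weighted average = (0.9500·39.0 + 0.1416·35.7 + 0.1599·55.6) / (0.9500 + 0.1416 + 0.1599)
  = 50.9956 / 1.2515 = 40.75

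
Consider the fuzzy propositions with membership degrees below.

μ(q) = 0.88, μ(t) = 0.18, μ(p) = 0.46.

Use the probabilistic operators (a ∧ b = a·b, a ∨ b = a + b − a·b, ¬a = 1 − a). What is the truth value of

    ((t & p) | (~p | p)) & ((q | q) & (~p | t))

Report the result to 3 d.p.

0.474

t & p = a·b on (0.1800, 0.4600) = 0.0828
~p = 1 − 0.4600 = 0.5400
~p | p = a + b − a·b on (0.5400, 0.4600) = 0.7516
(t & p) | (~p | p) = a + b − a·b on (0.0828, 0.7516) = 0.7722
q | q = a + b − a·b on (0.8800, 0.8800) = 0.9856
~p = 1 − 0.4600 = 0.5400
~p | t = a + b − a·b on (0.5400, 0.1800) = 0.6228
(q | q) & (~p | t) = a·b on (0.9856, 0.6228) = 0.6138
((t & p) | (~p | p)) & ((q | q) & (~p | t)) = a·b on (0.7722, 0.6138) = 0.4740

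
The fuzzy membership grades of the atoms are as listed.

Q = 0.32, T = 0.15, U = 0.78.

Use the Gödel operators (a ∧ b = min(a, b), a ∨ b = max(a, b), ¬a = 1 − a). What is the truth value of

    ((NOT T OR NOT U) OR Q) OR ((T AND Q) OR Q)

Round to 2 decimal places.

0.85

NOT T = 1 − 0.15 = 0.85
NOT U = 1 − 0.78 = 0.22
NOT T OR NOT U = max(a, b) on (0.85, 0.22) = 0.85
(NOT T OR NOT U) OR Q = max(a, b) on (0.85, 0.32) = 0.85
T AND Q = min(a, b) on (0.15, 0.32) = 0.15
(T AND Q) OR Q = max(a, b) on (0.15, 0.32) = 0.32
((NOT T OR NOT U) OR Q) OR ((T AND Q) OR Q) = max(a, b) on (0.85, 0.32) = 0.85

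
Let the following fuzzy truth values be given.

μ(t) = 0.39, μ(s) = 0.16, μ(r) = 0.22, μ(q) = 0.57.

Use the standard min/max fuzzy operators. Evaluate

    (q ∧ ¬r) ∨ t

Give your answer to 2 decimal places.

¬r = 1 − 0.22 = 0.78
q ∧ ¬r = min(a, b) on (0.57, 0.78) = 0.57
(q ∧ ¬r) ∨ t = max(a, b) on (0.57, 0.39) = 0.57

0.57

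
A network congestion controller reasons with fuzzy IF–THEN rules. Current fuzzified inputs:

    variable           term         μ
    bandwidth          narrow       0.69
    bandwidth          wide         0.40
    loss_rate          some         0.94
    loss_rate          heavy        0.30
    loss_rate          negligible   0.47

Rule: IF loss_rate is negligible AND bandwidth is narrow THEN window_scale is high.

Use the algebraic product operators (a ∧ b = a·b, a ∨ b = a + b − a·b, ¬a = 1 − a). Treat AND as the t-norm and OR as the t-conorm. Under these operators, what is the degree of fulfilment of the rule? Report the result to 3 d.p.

firing strength: negligible=0.47, narrow=0.69; AND[a·b] → w = 0.3243

0.324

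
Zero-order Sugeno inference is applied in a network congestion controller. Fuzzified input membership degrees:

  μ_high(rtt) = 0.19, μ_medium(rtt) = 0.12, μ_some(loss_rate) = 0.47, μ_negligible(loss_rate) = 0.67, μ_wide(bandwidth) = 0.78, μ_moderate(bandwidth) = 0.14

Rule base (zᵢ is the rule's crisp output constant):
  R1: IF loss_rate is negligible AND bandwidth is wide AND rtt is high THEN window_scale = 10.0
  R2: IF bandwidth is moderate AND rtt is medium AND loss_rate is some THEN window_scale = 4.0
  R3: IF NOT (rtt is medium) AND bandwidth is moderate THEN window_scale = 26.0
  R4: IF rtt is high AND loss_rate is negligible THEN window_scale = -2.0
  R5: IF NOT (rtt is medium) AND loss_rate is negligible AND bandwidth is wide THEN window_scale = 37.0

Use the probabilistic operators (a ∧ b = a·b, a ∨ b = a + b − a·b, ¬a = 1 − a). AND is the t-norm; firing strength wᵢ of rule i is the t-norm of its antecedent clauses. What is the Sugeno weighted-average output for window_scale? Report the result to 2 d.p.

R1 (z=10.0): negligible=0.67, wide=0.78, high=0.19; AND[a·b] → w = 0.0993
R2 (z=4.0): moderate=0.14, medium=0.12, some=0.47; AND[a·b] → w = 0.0079
R3 (z=26.0): ¬medium=1−0.12=0.88, moderate=0.14; AND[a·b] → w = 0.1232
R4 (z=-2.0): high=0.19, negligible=0.67; AND[a·b] → w = 0.1273
R5 (z=37.0): ¬medium=1−0.12=0.88, negligible=0.67, wide=0.78; AND[a·b] → w = 0.4599
Weighted average = (0.0993·10.0 + 0.0079·4.0 + 0.1232·26.0 + 0.1273·-2.0 + 0.4599·37.0) / (0.0993 + 0.0079 + 0.1232 + 0.1273 + 0.4599)
  = 20.9890 / 0.8176 = 25.67

25.67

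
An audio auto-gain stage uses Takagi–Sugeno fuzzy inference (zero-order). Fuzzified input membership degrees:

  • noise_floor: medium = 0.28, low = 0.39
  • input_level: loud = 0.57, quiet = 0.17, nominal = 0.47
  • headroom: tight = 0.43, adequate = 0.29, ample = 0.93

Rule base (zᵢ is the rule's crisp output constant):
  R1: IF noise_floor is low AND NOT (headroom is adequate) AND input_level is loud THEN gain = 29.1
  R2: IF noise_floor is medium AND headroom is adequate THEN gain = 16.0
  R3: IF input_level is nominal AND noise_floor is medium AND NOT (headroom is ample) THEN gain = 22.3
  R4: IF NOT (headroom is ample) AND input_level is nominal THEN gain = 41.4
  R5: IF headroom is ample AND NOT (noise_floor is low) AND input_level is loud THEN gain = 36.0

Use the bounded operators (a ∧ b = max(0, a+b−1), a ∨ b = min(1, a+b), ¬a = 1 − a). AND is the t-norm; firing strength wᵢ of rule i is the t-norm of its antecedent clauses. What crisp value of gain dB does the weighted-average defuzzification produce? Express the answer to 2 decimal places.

R1 (z=29.1): low=0.39, ¬adequate=1−0.29=0.71, loud=0.57; AND[max(0, a+b−1)] → w = 0.00
R2 (z=16.0): medium=0.28, adequate=0.29; AND[max(0, a+b−1)] → w = 0.00
R3 (z=22.3): nominal=0.47, medium=0.28, ¬ample=1−0.93=0.07; AND[max(0, a+b−1)] → w = 0.00
R4 (z=41.4): ¬ample=1−0.93=0.07, nominal=0.47; AND[max(0, a+b−1)] → w = 0.00
R5 (z=36.0): ample=0.93, ¬low=1−0.39=0.61, loud=0.57; AND[max(0, a+b−1)] → w = 0.11
Weighted average = (0.00·29.1 + 0.00·16.0 + 0.00·22.3 + 0.00·41.4 + 0.11·36.0) / (0.00 + 0.00 + 0.00 + 0.00 + 0.11)
  = 3.9600 / 0.1100 = 36.00

36.00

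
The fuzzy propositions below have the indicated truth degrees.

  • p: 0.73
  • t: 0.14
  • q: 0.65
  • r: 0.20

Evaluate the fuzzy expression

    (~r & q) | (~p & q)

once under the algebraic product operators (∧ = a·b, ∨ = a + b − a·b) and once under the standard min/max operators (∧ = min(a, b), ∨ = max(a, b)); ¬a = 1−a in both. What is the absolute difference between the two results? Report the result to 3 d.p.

0.046

Under algebraic product:
  ~r = 1 − 0.2000 = 0.8000
  ~r & q = a·b on (0.8000, 0.6500) = 0.5200
  ~p = 1 − 0.7300 = 0.2700
  ~p & q = a·b on (0.2700, 0.6500) = 0.1755
  (~r & q) | (~p & q) = a + b − a·b on (0.5200, 0.1755) = 0.6042
  → value = 0.6042
Under standard min/max:
  ~r = 1 − 0.20 = 0.80
  ~r & q = min(a, b) on (0.80, 0.65) = 0.65
  ~p = 1 − 0.73 = 0.27
  ~p & q = min(a, b) on (0.27, 0.65) = 0.27
  (~r & q) | (~p & q) = max(a, b) on (0.65, 0.27) = 0.65
  → value = 0.6500
|0.6042 − 0.6500| = 0.046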